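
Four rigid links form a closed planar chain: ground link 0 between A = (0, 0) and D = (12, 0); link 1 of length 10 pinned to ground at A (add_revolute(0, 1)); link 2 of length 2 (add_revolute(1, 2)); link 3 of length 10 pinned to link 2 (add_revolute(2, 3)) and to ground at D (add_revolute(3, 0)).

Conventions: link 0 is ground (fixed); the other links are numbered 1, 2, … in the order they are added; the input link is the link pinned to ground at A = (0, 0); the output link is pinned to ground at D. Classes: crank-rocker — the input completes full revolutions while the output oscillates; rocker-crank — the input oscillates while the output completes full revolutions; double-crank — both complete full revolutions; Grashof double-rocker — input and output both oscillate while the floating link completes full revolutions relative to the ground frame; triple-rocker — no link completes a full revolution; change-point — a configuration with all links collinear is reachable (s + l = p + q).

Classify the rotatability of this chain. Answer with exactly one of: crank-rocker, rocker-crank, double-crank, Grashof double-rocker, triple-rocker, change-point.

lengths: ground=12, input=10, coupler=2, output=10
sorted: s=2 (shortest), l=12 (longest), p+q=20
s + l = 14 vs p + q = 20
s + l < p + q (Grashof) with shortest = coupler link → Grashof double-rocker

Grashof double-rocker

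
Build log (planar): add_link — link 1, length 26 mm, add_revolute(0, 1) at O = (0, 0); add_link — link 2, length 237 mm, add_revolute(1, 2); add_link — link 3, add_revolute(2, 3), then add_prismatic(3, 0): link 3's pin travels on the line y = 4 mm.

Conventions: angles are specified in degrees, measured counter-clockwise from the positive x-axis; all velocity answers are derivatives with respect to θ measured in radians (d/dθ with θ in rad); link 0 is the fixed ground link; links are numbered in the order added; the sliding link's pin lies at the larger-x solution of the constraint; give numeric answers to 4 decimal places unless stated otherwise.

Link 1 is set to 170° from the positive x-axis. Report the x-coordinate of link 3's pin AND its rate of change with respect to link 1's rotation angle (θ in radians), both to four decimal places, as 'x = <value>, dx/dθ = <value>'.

geometry: r = 26 mm, L = 237 mm, e = 4 mm
crank pin P = (r cos θ, r sin θ) = (-25.605002, 4.514853)
h = r sin θ − e = 4.514853 − 4 = 0.514853
x = r cos θ + √(L² − h²) = -25.605002 + 236.999441 = 211.394439
dx/dθ = −r sin θ − h·r cos θ/√(L² − h²) (θ in radians; h = 0.514853) = -4.459229

x = 211.3944, dx/dθ = -4.4592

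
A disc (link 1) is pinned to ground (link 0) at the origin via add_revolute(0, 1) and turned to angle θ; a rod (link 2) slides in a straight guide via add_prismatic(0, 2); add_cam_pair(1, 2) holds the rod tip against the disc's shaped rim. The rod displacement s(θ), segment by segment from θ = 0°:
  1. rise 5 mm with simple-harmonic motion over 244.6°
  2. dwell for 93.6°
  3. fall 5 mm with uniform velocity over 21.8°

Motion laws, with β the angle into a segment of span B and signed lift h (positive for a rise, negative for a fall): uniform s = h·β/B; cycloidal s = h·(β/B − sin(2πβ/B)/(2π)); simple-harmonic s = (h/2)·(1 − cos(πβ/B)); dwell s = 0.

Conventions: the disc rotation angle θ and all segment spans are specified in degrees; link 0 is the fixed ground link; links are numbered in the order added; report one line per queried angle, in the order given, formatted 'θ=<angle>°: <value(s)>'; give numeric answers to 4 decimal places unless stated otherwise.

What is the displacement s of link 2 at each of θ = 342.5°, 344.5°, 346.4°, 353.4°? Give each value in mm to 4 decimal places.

segment 1 (0° to 244.6°, simple-harmonic, h = 5) is passed completely: s = 0.0000 + (5) = 5.0000
segment 2 (244.6° to 338.2°, dwell): s unchanged at 5.0000
θ = 342.5° falls in segment 3 (338.2° to 360°, uniform, h = -5): β = 342.5 − 338.2 = 4.3°, B = 21.8°; Δs = -5·4.3/21.8 = -0.9862; s = 5.0000 − 0.9862 = 4.0138
θ = 344.5° falls in segment 3 (338.2° to 360°, uniform, h = -5): β = 344.5 − 338.2 = 6.3°, B = 21.8°; Δs = -5·6.3/21.8 = -1.4450; s = 5.0000 − 1.4450 = 3.5550
θ = 346.4° falls in segment 3 (338.2° to 360°, uniform, h = -5): β = 346.4 − 338.2 = 8.2°, B = 21.8°; Δs = -5·8.2/21.8 = -1.8807; s = 5.0000 − 1.8807 = 3.1193
θ = 353.4° falls in segment 3 (338.2° to 360°, uniform, h = -5): β = 353.4 − 338.2 = 15.2°, B = 21.8°; Δs = -5·15.2/21.8 = -3.4862; s = 5.0000 − 3.4862 = 1.5138

θ=342.5°: 4.0138
θ=344.5°: 3.5550
θ=346.4°: 3.1193
θ=353.4°: 1.5138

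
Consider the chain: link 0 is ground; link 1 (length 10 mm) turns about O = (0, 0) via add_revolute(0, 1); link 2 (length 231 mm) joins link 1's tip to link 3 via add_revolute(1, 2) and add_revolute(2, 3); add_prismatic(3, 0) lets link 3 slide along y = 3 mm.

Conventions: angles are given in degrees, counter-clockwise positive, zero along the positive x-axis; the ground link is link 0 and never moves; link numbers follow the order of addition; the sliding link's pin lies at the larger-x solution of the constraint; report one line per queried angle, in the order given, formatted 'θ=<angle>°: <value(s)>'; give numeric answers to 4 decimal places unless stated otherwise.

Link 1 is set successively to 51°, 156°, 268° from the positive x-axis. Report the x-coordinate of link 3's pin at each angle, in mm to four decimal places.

geometry: r = 10 mm, L = 231 mm, e = 3 mm
θ=51°: crank pin P = (r cos θ, r sin θ) = (6.293204, 7.771460)
θ=51°: h = r sin θ − e = 7.771460 − 3 = 4.771460
θ=51°: x = r cos θ + √(L² − h²) = 6.293204 + 230.950716 = 237.243920
θ=156°: crank pin P = (r cos θ, r sin θ) = (-9.135455, 4.067366)
θ=156°: h = r sin θ − e = 4.067366 − 3 = 1.067366
θ=156°: x = r cos θ + √(L² − h²) = -9.135455 + 230.997534 = 221.862079
θ=268°: crank pin P = (r cos θ, r sin θ) = (-0.348995, -9.993908)
θ=268°: h = r sin θ − e = -9.993908 − 3 = -12.993908
θ=268°: x = r cos θ + √(L² − h²) = -0.348995 + 230.634252 = 230.285257

θ=51°: 237.2439
θ=156°: 221.8621
θ=268°: 230.2853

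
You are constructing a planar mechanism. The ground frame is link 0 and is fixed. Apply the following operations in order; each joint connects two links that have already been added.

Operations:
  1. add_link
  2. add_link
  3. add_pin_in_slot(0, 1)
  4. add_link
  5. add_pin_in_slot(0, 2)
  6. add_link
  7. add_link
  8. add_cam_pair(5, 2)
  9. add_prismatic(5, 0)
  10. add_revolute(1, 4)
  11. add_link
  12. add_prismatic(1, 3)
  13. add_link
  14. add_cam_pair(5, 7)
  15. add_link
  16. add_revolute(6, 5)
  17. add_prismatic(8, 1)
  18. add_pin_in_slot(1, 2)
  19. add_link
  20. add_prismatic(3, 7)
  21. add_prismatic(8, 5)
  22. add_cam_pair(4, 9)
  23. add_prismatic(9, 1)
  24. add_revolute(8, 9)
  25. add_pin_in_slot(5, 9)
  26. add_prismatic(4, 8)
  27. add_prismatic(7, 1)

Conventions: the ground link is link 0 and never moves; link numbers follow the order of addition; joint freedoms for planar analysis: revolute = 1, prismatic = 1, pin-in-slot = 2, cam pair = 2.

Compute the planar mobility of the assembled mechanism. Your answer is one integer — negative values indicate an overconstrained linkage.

L=1 J1=0 J2=0
add link → L=2 J1=0 J2=0
add link → L=3 J1=0 J2=0
PS@0,1 dof=2 J2 → L=3 J1=0 J2=1
add link → L=4 J1=0 J2=1
PS@0,2 dof=2 J2 → L=4 J1=0 J2=2
add link → L=5 J1=0 J2=2
add link → L=6 J1=0 J2=2
C@5,2 dof=2 J2 → L=6 J1=0 J2=3
P@5,0 dof=1 J1 → L=6 J1=1 J2=3
R@1,4 dof=1 J1 → L=6 J1=2 J2=3
add link → L=7 J1=2 J2=3
P@1,3 dof=1 J1 → L=7 J1=3 J2=3
add link → L=8 J1=3 J2=3
C@5,7 dof=2 J2 → L=8 J1=3 J2=4
add link → L=9 J1=3 J2=4
R@6,5 dof=1 J1 → L=9 J1=4 J2=4
P@8,1 dof=1 J1 → L=9 J1=5 J2=4
PS@1,2 dof=2 J2 → L=9 J1=5 J2=5
add link → L=10 J1=5 J2=5
P@3,7 dof=1 J1 → L=10 J1=6 J2=5
P@8,5 dof=1 J1 → L=10 J1=7 J2=5
C@4,9 dof=2 J2 → L=10 J1=7 J2=6
P@9,1 dof=1 J1 → L=10 J1=8 J2=6
R@8,9 dof=1 J1 → L=10 J1=9 J2=6
PS@5,9 dof=2 J2 → L=10 J1=9 J2=7
P@4,8 dof=1 J1 → L=10 J1=10 J2=7
P@7,1 dof=1 J1 → L=10 J1=11 J2=7
M=3(L−1)−2J1−J2=3·9−2·11−7=-2

M = -2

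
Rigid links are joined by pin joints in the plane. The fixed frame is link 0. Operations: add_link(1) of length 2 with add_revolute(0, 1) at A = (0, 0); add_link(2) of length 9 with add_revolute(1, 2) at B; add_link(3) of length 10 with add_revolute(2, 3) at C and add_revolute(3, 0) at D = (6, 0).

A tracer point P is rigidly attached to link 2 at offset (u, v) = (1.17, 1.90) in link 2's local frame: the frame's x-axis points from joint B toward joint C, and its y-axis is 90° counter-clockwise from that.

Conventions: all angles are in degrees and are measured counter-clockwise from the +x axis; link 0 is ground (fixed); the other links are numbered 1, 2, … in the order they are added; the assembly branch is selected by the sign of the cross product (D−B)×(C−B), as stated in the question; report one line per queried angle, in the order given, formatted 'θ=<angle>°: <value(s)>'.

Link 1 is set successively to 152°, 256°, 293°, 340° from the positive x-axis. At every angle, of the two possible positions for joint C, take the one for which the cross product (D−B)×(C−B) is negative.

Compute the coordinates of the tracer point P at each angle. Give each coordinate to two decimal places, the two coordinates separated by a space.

A=(0,0), D=(6.00,0)
θ=152°: B = A + 2.00·(cos152°, sin152°) = (-1.7659, 0.9389)
θ=152°: |BD| = 7.8225
θ=152°: circle(B,9.00) ∩ circle(D,10.00): a=2.6968, h=8.5865
θ=152°:   candidates: C₊=(1.9420,9.1396) cross=67.167; C₋=(-0.1193,-7.9091) cross=-67.167
θ=152°:   branch - wants cross < 0 → take C=(-0.1193,-7.9091) (cross=-67.167)
θ=152°: ex = (C−B)/|BC| = (0.1830,-0.9831); ey = (0.9831,0.1830)
θ=152°: P = B + 1.17·ex + 1.90·ey = (0.3161,0.1363)
θ=256°: B = A + 2.00·(cos256°, sin256°) = (-0.4838, -1.9406)
θ=256°: |BD| = 6.7680
θ=256°: circle(B,9.00) ∩ circle(D,10.00): a=1.9804, h=8.7794
θ=256°:   candidates: C₊=(-1.1040,7.0380) cross=59.419; C₋=(3.9307,-9.7836) cross=-59.419
θ=256°:   branch - wants cross < 0 → take C=(3.9307,-9.7836) (cross=-59.419)
θ=256°: ex = (C−B)/|BC| = (0.4905,-0.8714); ey = (0.8714,0.4905)
θ=256°: P = B + 1.17·ex + 1.90·ey = (1.7458,-2.0282)
θ=293°: B = A + 2.00·(cos293°, sin293°) = (0.7815, -1.8410)
θ=293°: |BD| = 5.5338
θ=293°: circle(B,9.00) ∩ circle(D,10.00): a=1.0501, h=8.9385
θ=293°:   candidates: C₊=(-1.2019,6.9377) cross=49.464; C₋=(4.7455,-9.9210) cross=-49.464
θ=293°:   branch - wants cross < 0 → take C=(4.7455,-9.9210) (cross=-49.464)
θ=293°: ex = (C−B)/|BC| = (0.4405,-0.8978); ey = (0.8978,0.4405)
θ=293°: P = B + 1.17·ex + 1.90·ey = (3.0026,-2.0546)
θ=340°: B = A + 2.00·(cos340°, sin340°) = (1.8794, -0.6840)
θ=340°: |BD| = 4.1770
θ=340°: circle(B,9.00) ∩ circle(D,10.00): a=-0.1859, h=8.9981
θ=340°:   candidates: C₊=(0.2225,8.1621) cross=37.585; C₋=(3.1696,-9.5911) cross=-37.585
θ=340°:   branch - wants cross < 0 → take C=(3.1696,-9.5911) (cross=-37.585)
θ=340°: ex = (C−B)/|BC| = (0.1434,-0.9897); ey = (0.9897,0.1434)
θ=340°: P = B + 1.17·ex + 1.90·ey = (3.9275,-1.5696)

θ=152°: 0.32 0.14
θ=256°: 1.75 -2.03
θ=293°: 3.00 -2.05
θ=340°: 3.93 -1.57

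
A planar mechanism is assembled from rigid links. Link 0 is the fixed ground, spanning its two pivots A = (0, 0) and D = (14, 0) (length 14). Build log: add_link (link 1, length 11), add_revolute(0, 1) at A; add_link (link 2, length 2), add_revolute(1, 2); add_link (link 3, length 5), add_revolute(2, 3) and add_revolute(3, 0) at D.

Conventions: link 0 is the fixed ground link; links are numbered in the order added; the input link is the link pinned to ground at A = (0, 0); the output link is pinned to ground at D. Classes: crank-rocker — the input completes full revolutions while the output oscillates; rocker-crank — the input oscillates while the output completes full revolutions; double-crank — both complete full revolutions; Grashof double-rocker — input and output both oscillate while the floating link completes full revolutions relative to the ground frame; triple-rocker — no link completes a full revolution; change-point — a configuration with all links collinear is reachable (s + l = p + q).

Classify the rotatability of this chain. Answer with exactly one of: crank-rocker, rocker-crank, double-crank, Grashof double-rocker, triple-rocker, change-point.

lengths: ground=14, input=11, coupler=2, output=5
sorted: s=2 (shortest), l=14 (longest), p+q=16
s + l = 16 vs p + q = 16
s + l = p + q → change-point (collinear configuration reachable)

change-point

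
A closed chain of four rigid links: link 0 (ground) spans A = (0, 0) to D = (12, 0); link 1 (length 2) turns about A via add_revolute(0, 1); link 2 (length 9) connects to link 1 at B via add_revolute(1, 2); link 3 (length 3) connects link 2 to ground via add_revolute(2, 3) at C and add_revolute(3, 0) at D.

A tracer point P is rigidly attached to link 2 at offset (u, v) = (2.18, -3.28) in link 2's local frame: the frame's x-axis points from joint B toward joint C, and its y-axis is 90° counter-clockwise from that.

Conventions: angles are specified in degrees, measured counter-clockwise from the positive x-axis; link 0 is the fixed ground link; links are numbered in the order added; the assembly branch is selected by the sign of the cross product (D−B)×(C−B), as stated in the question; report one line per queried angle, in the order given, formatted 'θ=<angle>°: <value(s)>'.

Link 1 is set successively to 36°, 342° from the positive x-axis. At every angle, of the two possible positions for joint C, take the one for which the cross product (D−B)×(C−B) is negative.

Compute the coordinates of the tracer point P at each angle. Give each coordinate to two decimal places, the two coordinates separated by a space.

A=(0,0), D=(12.00,0)
θ=36°: B = A + 2.00·(cos36°, sin36°) = (1.6180, 1.1756)
θ=36°: |BD| = 10.4483
θ=36°: circle(B,9.00) ∩ circle(D,3.00): a=8.6697, h=2.4159
θ=36°:   candidates: C₊=(10.5045,2.6007) cross=25.242; C₋=(9.9609,-2.2004) cross=-25.242
θ=36°:   branch - wants cross < 0 → take C=(9.9609,-2.2004) (cross=-25.242)
θ=36°: ex = (C−B)/|BC| = (0.9270,-0.3751); ey = (0.3751,0.9270)
θ=36°: P = B + 2.18·ex + -3.28·ey = (2.4085,-2.6827)
θ=342°: B = A + 2.00·(cos342°, sin342°) = (1.9021, -0.6180)
θ=342°: |BD| = 10.1168
θ=342°: circle(B,9.00) ∩ circle(D,3.00): a=8.6168, h=2.5981
θ=342°:   candidates: C₊=(10.3441,2.5016) cross=26.284; C₋=(10.6616,-2.6849) cross=-26.284
θ=342°:   branch - wants cross < 0 → take C=(10.6616,-2.6849) (cross=-26.284)
θ=342°: ex = (C−B)/|BC| = (0.9733,-0.2297); ey = (0.2297,0.9733)
θ=342°: P = B + 2.18·ex + -3.28·ey = (3.2706,-4.3110)

θ=36°: 2.41 -2.68
θ=342°: 3.27 -4.31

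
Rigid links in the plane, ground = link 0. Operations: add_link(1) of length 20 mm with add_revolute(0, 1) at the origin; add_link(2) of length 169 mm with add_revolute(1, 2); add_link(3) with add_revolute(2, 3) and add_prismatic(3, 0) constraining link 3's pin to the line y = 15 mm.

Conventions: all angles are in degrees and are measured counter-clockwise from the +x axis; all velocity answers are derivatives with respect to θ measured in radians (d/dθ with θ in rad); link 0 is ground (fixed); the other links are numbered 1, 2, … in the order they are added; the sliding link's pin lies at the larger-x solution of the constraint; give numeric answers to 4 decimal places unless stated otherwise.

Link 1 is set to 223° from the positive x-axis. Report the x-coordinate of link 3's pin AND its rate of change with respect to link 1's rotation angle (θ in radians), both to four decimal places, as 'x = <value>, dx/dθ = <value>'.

geometry: r = 20 mm, L = 169 mm, e = 15 mm
crank pin P = (r cos θ, r sin θ) = (-14.627074, -13.639967)
h = r sin θ − e = -13.639967 − 15 = -28.639967
x = r cos θ + √(L² − h²) = -14.627074 + 166.555553 = 151.928479
dx/dθ = −r sin θ − h·r cos θ/√(L² − h²) (θ in radians; h = -28.639967) = 11.124777

x = 151.9285, dx/dθ = 11.1248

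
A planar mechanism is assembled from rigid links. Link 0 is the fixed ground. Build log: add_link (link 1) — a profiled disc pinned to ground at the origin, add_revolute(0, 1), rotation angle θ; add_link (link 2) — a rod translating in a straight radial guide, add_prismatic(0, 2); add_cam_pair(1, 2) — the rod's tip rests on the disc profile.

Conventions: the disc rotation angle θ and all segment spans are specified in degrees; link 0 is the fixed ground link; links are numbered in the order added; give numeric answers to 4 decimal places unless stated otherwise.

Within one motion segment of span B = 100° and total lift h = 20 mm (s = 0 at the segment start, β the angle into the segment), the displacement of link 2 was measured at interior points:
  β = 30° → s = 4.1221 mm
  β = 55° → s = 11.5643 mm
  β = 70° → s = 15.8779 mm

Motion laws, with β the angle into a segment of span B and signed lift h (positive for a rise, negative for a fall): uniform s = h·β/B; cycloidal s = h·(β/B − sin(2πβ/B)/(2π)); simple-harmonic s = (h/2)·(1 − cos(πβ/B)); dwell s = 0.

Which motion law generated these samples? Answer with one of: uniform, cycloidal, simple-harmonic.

candidates at β/B = r: uniform s = h·r (linear in β); cycloidal s = h·(r − sin(2πr)/(2π)); simple-harmonic s = (h/2)(1 − cos(πr))
β=30°: printed 4.1221 | uniform 6.0000, cycloidal 2.9727, simple-harmonic 4.1221
β=55°: printed 11.5643 | uniform 11.0000, cycloidal 11.9836, simple-harmonic 11.5643
β=70°: printed 15.8779 | uniform 14.0000, cycloidal 17.0273, simple-harmonic 15.8779
only one law matches every sample → simple-harmonic

simple-harmonic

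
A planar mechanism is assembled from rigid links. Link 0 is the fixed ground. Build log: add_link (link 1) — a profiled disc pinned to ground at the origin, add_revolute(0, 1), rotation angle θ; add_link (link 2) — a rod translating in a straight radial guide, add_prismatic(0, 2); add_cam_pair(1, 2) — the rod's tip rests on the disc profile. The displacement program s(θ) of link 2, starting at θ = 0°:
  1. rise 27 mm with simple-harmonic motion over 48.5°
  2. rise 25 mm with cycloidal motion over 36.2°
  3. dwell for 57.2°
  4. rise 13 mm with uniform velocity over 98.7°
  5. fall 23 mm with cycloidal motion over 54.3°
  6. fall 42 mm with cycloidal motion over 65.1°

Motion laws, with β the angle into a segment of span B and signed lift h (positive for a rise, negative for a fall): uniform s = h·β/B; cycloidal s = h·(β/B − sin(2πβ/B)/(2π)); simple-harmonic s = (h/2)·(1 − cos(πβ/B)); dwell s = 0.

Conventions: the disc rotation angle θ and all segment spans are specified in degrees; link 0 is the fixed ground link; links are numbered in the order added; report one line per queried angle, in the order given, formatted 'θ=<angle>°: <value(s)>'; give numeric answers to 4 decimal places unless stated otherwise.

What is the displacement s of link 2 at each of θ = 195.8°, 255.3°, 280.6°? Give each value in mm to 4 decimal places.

seg 1 [0°–48.5°] simple-harmonic, h=27: full span → s += 27 → s = 27.0000
seg 2 [48.5°–84.7°] cycloidal, h=25: full span → s += 25 → s = 52.0000
seg 3 [84.7°–141.9°] dwell: s stays 52.0000
seg 4 [141.9°–240.6°] uniform, h=13: θ=195.8° here. β=53.9, B=98.7. 13·53.9/98.7 = 7.0993 → s = 59.0993
seg 4 [141.9°–240.6°] uniform, h=13: full span → s += 13 → s = 65.0000
seg 5 [240.6°–294.9°] cycloidal, h=-23: θ=255.3° here. β=14.7, B=54.3. -23·(0.2707 − sin(2π·0.2707)/(2π)) = -2.5969 → s = 62.4031
seg 5 [240.6°–294.9°] cycloidal, h=-23: θ=280.6° here. β=40, B=54.3. -23·(0.7366 − sin(2π·0.7366)/(2π)) = -20.5906 → s = 44.4094

θ=195.8°: 59.0993
θ=255.3°: 62.4031
θ=280.6°: 44.4094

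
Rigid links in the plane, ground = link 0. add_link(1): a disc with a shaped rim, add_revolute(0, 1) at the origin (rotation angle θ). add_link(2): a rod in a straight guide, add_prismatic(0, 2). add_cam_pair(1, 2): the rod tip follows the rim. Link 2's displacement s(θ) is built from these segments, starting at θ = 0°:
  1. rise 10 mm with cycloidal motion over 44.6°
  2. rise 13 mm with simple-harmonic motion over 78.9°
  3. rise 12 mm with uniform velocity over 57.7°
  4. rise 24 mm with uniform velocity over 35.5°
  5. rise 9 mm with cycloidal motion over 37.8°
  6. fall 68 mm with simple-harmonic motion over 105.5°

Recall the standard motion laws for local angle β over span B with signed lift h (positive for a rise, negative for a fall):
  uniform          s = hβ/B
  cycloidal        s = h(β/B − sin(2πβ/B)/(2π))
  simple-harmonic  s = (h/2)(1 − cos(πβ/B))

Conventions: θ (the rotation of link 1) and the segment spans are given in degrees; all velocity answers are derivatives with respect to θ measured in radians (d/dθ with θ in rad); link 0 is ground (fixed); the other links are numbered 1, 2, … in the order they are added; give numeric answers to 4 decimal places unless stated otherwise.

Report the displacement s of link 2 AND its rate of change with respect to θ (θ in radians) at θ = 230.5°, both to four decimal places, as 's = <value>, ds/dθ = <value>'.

segment 1 (0° to 44.6°, cycloidal, h = 10) is passed completely: s = 0.0000 + (10) = 10.0000
segment 2 (44.6° to 123.5°, simple-harmonic, h = 13) is passed completely: s = 10.0000 + (13) = 23.0000
segment 3 (123.5° to 181.2°, uniform, h = 12) is passed completely: s = 23.0000 + (12) = 35.0000
segment 4 (181.2° to 216.7°, uniform, h = 24) is passed completely: s = 35.0000 + (24) = 59.0000
θ = 230.5° falls in segment 5 (216.7° to 254.5°, cycloidal, h = 9): β = 230.5 − 216.7 = 13.8°, B = 37.8°; Δs = 9·(0.3651 − sin(2π·0.3651)/(2π)) = 2.2117; s = 59.0000 + 2.2117 = 61.2117
velocity in seg [216.7°–254.5°] (cycloidal), θ in radians: β = 13.8° = 0.2409 rad, B = 37.8° = 0.6597 rad; ds/dθ = (h/B)(1 − cos(2πβ/B)) = (9/0.6597)(1 − cos(2π·0.3651)) = 22.668473 mm/rad

s = 61.2117, ds/dθ = 22.6685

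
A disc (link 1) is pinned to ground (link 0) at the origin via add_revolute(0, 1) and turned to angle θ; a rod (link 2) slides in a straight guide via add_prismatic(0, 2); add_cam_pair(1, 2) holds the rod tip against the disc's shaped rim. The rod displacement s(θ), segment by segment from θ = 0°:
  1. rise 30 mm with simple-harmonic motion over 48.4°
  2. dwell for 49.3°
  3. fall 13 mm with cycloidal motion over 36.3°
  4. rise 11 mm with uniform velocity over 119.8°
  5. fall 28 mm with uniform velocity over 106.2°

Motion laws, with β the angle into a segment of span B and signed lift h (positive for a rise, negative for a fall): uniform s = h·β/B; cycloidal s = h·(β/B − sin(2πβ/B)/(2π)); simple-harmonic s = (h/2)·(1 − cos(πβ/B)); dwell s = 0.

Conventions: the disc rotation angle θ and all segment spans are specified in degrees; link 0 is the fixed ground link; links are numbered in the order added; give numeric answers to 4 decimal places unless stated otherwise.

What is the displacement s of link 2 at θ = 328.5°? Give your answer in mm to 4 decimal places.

segment 1 (0° to 48.4°, simple-harmonic, h = 30) is passed completely: s = 0.0000 + (30) = 30.0000
segment 2 (48.4° to 97.7°, dwell): s unchanged at 30.0000
segment 3 (97.7° to 134°, cycloidal, h = -13) is passed completely: s = 30.0000 + (-13) = 17.0000
segment 4 (134° to 253.8°, uniform, h = 11) is passed completely: s = 17.0000 + (11) = 28.0000
θ = 328.5° falls in segment 5 (253.8° to 360°, uniform, h = -28): β = 328.5 − 253.8 = 74.7°, B = 106.2°; Δs = -28·74.7/106.2 = -19.6949; s = 28.0000 − 19.6949 = 8.3051

8.3051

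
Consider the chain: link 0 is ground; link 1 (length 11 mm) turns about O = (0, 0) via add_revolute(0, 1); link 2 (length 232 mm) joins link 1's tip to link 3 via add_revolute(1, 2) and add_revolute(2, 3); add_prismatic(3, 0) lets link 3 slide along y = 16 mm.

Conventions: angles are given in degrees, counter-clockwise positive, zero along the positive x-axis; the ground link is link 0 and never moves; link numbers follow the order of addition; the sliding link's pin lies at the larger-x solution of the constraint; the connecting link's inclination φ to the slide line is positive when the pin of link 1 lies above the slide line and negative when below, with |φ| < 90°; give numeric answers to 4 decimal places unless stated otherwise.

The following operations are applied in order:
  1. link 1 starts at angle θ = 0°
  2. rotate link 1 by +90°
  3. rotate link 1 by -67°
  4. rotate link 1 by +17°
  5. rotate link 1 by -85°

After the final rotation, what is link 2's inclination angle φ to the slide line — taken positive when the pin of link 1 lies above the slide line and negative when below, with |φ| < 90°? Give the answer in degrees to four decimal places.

geometry: r = 11 mm, L = 232 mm, e = 16 mm; θ starts at 0°
rotate link 1 by +90°: θ ← 0° +90° = 90°
rotate link 1 by -67°: θ ← 90° -67° = 23°
rotate link 1 by +17°: θ ← 23° +17° = 40°
rotate link 1 by -85°: θ ← 40° -85° = -45°
h = r sin θ − e = -7.778175 − 16 = -23.778175
sin φ = h / L = -23.778175 / 232 = -0.10249213
φ = arcsin(-0.10249213) = -5.882697°

-5.8827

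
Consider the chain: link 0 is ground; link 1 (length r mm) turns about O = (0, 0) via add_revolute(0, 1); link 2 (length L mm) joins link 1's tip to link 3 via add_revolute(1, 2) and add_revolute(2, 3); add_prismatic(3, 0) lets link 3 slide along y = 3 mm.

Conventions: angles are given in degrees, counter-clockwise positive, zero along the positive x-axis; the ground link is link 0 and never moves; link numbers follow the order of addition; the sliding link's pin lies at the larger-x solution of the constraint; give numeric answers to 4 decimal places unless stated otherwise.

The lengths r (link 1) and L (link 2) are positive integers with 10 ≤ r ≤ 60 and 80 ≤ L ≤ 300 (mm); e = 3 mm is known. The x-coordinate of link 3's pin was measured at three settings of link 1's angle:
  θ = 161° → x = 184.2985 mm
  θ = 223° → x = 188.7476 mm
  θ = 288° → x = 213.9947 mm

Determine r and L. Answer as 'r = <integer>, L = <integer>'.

constraint per measurement: (x − r cos θ)² + (r sin θ − e)² = L²
subtracting the θ₁ and θ₂ equations cancels the r² and L² terms:
r = (x₁² − x₂²) / (2[(x₁cos θ₁ + e sin θ₁) − (x₂cos θ₂ + e sin θ₂)]) = 25.0005 → r = 25
L² = (x₁ − r cos θ₁)² + (r sin θ₁ − e)² = 43263.9846 → L = 208.0000 → L = 208
check at θ₃=288°: x = 213.9947 (printed 213.9947) ✓

r = 25, L = 208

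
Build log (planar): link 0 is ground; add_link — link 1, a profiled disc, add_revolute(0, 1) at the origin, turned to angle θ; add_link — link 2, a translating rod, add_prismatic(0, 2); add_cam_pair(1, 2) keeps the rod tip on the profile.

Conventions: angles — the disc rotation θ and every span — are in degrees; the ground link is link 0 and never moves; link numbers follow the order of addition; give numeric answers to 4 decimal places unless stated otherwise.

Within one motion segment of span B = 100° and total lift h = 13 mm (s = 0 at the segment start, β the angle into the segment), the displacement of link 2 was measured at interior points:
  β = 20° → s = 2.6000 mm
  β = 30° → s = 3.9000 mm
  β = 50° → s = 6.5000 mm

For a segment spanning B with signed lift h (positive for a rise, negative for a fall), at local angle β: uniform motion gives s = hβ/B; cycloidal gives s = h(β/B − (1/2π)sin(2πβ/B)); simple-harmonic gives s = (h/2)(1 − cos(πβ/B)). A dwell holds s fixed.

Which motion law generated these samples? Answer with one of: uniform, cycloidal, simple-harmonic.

candidates at β/B = r: uniform s = h·r (linear in β); cycloidal s = h·(r − sin(2πr)/(2π)); simple-harmonic s = (h/2)(1 − cos(πr))
β=20°: printed 2.6000 | uniform 2.6000, cycloidal 0.6323, simple-harmonic 1.2414
β=30°: printed 3.9000 | uniform 3.9000, cycloidal 1.9323, simple-harmonic 2.6794
β=50°: printed 6.5000 | uniform 6.5000, cycloidal 6.5000, simple-harmonic 6.5000
only one law matches every sample → uniform

uniform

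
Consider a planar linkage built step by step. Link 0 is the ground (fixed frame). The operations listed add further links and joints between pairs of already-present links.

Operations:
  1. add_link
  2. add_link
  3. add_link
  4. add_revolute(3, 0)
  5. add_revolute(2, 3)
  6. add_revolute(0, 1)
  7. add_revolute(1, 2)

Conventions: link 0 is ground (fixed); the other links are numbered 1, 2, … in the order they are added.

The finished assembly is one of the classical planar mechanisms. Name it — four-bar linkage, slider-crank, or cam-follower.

links: 4 (incl. ground); joints: 4 revolute, 0 prismatic, 0 higher (cam) pair, forming one closed loop
4 links in a single 4R loop → four-bar linkage

four-bar linkage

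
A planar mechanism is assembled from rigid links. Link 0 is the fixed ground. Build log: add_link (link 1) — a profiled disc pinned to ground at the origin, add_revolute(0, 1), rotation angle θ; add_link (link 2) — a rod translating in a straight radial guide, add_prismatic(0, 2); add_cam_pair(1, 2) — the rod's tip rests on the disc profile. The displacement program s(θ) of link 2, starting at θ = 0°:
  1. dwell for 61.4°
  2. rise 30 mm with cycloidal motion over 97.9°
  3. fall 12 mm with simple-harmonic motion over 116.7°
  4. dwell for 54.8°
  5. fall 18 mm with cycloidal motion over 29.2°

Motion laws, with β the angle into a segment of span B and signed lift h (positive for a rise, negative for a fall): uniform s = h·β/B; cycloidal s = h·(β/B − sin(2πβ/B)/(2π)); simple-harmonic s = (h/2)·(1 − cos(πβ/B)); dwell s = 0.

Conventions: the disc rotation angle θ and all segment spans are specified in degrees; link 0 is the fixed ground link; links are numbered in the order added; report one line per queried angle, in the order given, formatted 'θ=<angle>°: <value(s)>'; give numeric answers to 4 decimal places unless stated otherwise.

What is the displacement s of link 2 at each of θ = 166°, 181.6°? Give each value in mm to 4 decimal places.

seg 1 [0°–61.4°] dwell: s stays 0.0000
seg 2 [61.4°–159.3°] cycloidal, h=30: full span → s += 30 → s = 30.0000
seg 3 [159.3°–276°] simple-harmonic, h=-12: θ=166° here. β=6.7, B=116.7. -12/2·(1 − cos(π·0.0574)) = -0.0973 → s = 29.9027
seg 3 [159.3°–276°] simple-harmonic, h=-12: θ=181.6° here. β=22.3, B=116.7. -12/2·(1 − cos(π·0.1911)) = -1.0491 → s = 28.9509

θ=166°: 29.9027
θ=181.6°: 28.9509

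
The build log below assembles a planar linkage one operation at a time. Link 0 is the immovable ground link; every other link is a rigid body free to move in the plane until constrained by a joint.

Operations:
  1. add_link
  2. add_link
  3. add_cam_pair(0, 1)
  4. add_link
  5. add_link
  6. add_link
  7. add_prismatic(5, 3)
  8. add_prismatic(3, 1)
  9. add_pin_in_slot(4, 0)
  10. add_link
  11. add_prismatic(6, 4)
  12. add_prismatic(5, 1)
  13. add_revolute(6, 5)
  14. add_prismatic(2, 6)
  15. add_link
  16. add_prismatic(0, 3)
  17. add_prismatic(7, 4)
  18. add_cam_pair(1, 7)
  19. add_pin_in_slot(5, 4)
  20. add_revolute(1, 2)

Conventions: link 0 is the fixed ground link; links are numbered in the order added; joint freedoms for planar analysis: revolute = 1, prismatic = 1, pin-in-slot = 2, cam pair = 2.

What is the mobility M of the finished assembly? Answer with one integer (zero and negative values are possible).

link 0 = ground. State L|J1|J2 = 1|0|0
+link1  2|0|0
+link2  3|0|0
C(0,1) f=2→J2  3|0|1
+link3  4|0|1
+link4  5|0|1
+link5  6|0|1
P(5,3) f=1→J1  6|1|1
P(3,1) f=1→J1  6|2|1
PS(4,0) f=2→J2  6|2|2
+link6  7|2|2
P(6,4) f=1→J1  7|3|2
P(5,1) f=1→J1  7|4|2
R(6,5) f=1→J1  7|5|2
P(2,6) f=1→J1  7|6|2
+link7  8|6|2
P(0,3) f=1→J1  8|7|2
P(7,4) f=1→J1  8|8|2
C(1,7) f=2→J2  8|8|3
PS(5,4) f=2→J2  8|8|4
R(1,2) f=1→J1  8|9|4
M = 3(8−1)−2·9−4 = 21−18−4 = -1

M = -1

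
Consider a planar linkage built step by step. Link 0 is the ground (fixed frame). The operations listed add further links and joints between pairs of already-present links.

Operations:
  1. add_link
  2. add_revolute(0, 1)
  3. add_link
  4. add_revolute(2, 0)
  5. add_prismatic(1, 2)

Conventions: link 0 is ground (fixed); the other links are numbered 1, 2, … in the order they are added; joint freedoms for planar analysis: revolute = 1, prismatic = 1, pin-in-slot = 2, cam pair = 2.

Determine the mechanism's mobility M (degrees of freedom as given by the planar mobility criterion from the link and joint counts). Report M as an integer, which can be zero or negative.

link 0 = ground. State L|J1|J2 = 1|0|0
+link1  2|0|0
R(0,1) f=1→J1  2|1|0
+link2  3|1|0
R(2,0) f=1→J1  3|2|0
P(1,2) f=1→J1  3|3|0
M = 3(3−1)−2·3−0 = 6−6−0 = 0

M = 0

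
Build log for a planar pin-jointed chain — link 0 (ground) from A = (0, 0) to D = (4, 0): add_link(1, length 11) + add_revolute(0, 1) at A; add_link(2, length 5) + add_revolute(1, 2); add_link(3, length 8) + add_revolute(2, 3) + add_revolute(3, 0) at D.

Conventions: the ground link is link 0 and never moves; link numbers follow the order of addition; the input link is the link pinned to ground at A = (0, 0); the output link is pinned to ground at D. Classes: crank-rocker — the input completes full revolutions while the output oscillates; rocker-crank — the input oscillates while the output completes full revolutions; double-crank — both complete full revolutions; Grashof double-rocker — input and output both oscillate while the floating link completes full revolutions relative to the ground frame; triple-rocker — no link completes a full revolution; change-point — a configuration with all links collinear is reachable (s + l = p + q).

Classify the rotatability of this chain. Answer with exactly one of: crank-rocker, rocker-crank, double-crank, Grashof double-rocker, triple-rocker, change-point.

lengths: ground=4, input=11, coupler=5, output=8
sorted: s=4 (shortest), l=11 (longest), p+q=13
s + l = 15 vs p + q = 13
s + l > p + q → non-Grashof → no link fully rotates → triple-rocker

triple-rocker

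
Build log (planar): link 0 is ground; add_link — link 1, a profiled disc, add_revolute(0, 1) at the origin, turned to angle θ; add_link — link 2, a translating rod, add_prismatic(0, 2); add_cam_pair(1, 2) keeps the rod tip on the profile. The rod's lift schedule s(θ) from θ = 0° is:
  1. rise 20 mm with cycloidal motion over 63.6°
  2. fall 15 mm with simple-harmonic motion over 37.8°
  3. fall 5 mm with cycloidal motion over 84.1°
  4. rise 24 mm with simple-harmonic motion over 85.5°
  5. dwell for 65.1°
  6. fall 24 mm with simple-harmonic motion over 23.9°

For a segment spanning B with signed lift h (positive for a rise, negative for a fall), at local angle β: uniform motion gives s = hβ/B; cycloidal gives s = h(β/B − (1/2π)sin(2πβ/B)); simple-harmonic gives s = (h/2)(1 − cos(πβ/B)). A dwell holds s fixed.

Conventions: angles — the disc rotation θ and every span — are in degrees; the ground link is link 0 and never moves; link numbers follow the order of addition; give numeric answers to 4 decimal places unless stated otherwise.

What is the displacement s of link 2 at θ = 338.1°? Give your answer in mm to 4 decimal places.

seg 1 [0°–63.6°] cycloidal, h=20: full span → s += 20 → s = 20.0000
seg 2 [63.6°–101.4°] simple-harmonic, h=-15: full span → s += -15 → s = 5.0000
seg 3 [101.4°–185.5°] cycloidal, h=-5: full span → s += -5 → s = 0.0000
seg 4 [185.5°–271°] simple-harmonic, h=24: full span → s += 24 → s = 24.0000
seg 5 [271°–336.1°] dwell: s stays 24.0000
seg 6 [336.1°–360°] simple-harmonic, h=-24: θ=338.1° here. β=2, B=23.9. -24/2·(1 − cos(π·0.0837)) = -0.4123 → s = 23.5877

23.5877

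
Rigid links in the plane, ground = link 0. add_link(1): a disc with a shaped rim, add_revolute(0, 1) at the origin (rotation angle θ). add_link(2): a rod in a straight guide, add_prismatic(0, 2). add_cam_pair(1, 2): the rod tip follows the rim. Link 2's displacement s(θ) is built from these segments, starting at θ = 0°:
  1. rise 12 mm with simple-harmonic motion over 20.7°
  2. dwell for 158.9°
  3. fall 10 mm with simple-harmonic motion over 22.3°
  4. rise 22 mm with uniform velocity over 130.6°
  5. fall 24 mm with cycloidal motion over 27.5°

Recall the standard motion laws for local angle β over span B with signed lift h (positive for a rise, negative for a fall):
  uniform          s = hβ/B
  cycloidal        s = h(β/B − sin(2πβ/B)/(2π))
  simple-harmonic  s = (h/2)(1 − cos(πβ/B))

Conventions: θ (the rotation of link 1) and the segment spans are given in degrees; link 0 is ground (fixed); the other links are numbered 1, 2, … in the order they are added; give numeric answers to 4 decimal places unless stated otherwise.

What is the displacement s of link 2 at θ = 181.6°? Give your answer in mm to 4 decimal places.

segment 1 (0° to 20.7°, simple-harmonic, h = 12) is passed completely: s = 0.0000 + (12) = 12.0000
segment 2 (20.7° to 179.6°, dwell): s unchanged at 12.0000
θ = 181.6° falls in segment 3 (179.6° to 201.9°, simple-harmonic, h = -10): β = 181.6 − 179.6 = 2°, B = 22.3°; Δs = -10/2·(1 − cos(π·0.0897)) = -0.1972; s = 12.0000 − 0.1972 = 11.8028

11.8028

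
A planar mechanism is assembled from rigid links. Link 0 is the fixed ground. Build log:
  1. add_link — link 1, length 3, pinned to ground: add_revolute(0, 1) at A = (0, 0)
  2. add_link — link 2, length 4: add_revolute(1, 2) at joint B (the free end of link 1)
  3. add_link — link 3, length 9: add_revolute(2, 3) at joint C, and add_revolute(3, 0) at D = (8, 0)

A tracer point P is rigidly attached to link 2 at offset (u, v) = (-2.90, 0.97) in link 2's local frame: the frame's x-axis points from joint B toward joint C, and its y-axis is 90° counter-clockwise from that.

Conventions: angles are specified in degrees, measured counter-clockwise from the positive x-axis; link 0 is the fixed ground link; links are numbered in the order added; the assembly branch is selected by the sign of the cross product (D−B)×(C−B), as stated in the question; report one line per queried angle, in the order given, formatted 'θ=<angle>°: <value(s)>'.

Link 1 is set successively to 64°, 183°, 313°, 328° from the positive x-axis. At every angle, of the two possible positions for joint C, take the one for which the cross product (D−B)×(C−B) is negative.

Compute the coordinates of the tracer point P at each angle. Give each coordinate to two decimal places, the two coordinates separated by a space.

A=(0,0), D=(8.00,0)
θ=64°: B = A + 3.00·(cos64°, sin64°) = (1.3151, 2.6964)
θ=64°: |BD| = 7.2082
θ=64°: circle(B,4.00) ∩ circle(D,9.00): a=-0.9047, h=3.8964
θ=64°:   candidates: C₊=(1.9337,6.6483) cross=28.086; C₋=(-0.9814,-0.5787) cross=-28.086
θ=64°:   branch - wants cross < 0 → take C=(-0.9814,-0.5787) (cross=-28.086)
θ=64°: ex = (C−B)/|BC| = (-0.5741,-0.8188); ey = (0.8188,-0.5741)
θ=64°: P = B + -2.90·ex + 0.97·ey = (3.7743,4.5139)
θ=183°: B = A + 3.00·(cos183°, sin183°) = (-2.9959, -0.1570)
θ=183°: |BD| = 10.9970
θ=183°: circle(B,4.00) ∩ circle(D,9.00): a=2.5432, h=3.0875
θ=183°:   candidates: C₊=(-0.4971,2.9664) cross=33.953; C₋=(-0.4089,-3.2078) cross=-33.953
θ=183°:   branch - wants cross < 0 → take C=(-0.4089,-3.2078) (cross=-33.953)
θ=183°: ex = (C−B)/|BC| = (0.6467,-0.7627); ey = (0.7627,0.6467)
θ=183°: P = B + -2.90·ex + 0.97·ey = (-4.1316,2.6822)
θ=313°: B = A + 3.00·(cos313°, sin313°) = (2.0460, -2.1941)
θ=313°: |BD| = 6.3454
θ=313°: circle(B,4.00) ∩ circle(D,9.00): a=-1.9491, h=3.4930
θ=313°:   candidates: C₊=(-0.9907,0.4095) cross=22.164; C₋=(1.4249,-6.1455) cross=-22.164
θ=313°:   branch - wants cross < 0 → take C=(1.4249,-6.1455) (cross=-22.164)
θ=313°: ex = (C−B)/|BC| = (-0.1553,-0.9879); ey = (0.9879,-0.1553)
θ=313°: P = B + -2.90·ex + 0.97·ey = (3.4545,0.5201)
θ=328°: B = A + 3.00·(cos328°, sin328°) = (2.5441, -1.5898)
θ=328°: |BD| = 5.6828
θ=328°: circle(B,4.00) ∩ circle(D,9.00): a=-2.8777, h=2.7783
θ=328°:   candidates: C₊=(-0.9959,0.2726) cross=15.788; C₋=(0.5586,-5.0622) cross=-15.788
θ=328°:   branch - wants cross < 0 → take C=(0.5586,-5.0622) (cross=-15.788)
θ=328°: ex = (C−B)/|BC| = (-0.4964,-0.8681); ey = (0.8681,-0.4964)
θ=328°: P = B + -2.90·ex + 0.97·ey = (4.8257,0.4462)

θ=64°: 3.77 4.51
θ=183°: -4.13 2.68
θ=313°: 3.45 0.52
θ=328°: 4.83 0.45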